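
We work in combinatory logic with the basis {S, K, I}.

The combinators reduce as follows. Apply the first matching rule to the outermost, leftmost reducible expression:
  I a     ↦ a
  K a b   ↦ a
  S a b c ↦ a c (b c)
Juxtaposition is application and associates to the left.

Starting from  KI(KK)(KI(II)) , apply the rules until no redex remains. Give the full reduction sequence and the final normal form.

  start: KI(KK)(KI(II))
  step 1: I(KI(II))
  step 2: KI(II)
  step 3: I

Answer: normal form = I  (in 3 steps)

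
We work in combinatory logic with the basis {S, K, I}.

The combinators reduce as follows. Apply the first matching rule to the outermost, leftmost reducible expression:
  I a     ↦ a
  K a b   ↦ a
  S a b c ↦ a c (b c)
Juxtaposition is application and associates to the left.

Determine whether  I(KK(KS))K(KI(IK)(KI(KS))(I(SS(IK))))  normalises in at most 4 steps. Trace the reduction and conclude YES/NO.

  start: I(KK(KS))K(KI(IK)(KI(KS))(I(SS(IK))))
  [1] KK(KS)K(KI(IK)(KI(KS))(I(SS(IK))))
  [2] KK(KI(IK)(KI(KS))(I(SS(IK))))
  [3] K

Answer: YES — reaches normal form K in 3 ≤ 4 steps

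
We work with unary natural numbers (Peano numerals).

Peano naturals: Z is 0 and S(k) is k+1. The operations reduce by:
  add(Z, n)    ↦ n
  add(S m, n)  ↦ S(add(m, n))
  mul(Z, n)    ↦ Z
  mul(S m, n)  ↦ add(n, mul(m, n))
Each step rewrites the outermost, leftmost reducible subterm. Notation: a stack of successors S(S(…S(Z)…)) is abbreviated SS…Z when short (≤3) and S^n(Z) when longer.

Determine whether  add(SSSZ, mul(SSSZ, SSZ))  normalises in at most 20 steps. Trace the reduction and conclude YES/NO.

  start: add(SSSZ, mul(SSSZ, SSZ))
  →1  S(add(SSZ, mul(SSSZ, SSZ)))
  →2  S(S(add(SZ, mul(SSSZ, SSZ))))
  →3  S(S(S(add(Z, mul(SSSZ, SSZ)))))
  →4  S(S(S(mul(SSSZ, SSZ))))
  →5  S(S(S(add(SSZ, mul(SSZ, SSZ)))))
  →6  S(S(S(S(add(SZ, mul(SSZ, SSZ))))))
  →7  S(S(S(S(S(add(Z, mul(SSZ, SSZ)))))))
  →8  S(S(S(S(S(mul(SSZ, SSZ))))))
  →9  S(S(S(S(S(add(SSZ, mul(SZ, SSZ)))))))
  →10  S(S(S(S(S(S(add(SZ, mul(SZ, SSZ))))))))
  →11  S(S(S(S(S(S(S(add(Z, mul(SZ, SSZ)))))))))
  →12  S(S(S(S(S(S(S(mul(SZ, SSZ))))))))
  →13  S(S(S(S(S(S(S(add(SSZ, mul(Z, SSZ)))))))))
  →14  S(S(S(S(S(S(S(S(add(SZ, mul(Z, SSZ))))))))))
  →15  S(S(S(S(S(S(S(S(S(add(Z, mul(Z, SSZ)))))))))))
  →16  S(S(S(S(S(S(S(S(S(mul(Z, SSZ))))))))))
  →17  S^9(Z)

Answer: YES — reaches normal form S^9(Z) in 17 ≤ 20 steps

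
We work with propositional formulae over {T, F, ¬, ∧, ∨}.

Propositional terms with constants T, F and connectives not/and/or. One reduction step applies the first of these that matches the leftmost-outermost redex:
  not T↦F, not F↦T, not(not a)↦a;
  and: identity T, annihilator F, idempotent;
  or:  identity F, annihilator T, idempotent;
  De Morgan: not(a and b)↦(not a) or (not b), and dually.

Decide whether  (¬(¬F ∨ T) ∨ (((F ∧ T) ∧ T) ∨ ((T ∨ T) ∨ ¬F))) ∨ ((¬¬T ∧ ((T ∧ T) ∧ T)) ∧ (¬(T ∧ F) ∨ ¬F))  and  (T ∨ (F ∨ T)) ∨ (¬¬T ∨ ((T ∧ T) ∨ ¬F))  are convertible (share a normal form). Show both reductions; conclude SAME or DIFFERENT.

Term A:
  start: (¬(¬F ∨ T) ∨ (((F ∧ T) ∧ T) ∨ ((T ∨ T) ∨ ¬F))) ∨ ((¬¬T ∧ ((T ∧ T) ∧ T)) ∧ (¬(T ∧ F) ∨ ¬F))
  [1] ((¬¬F ∧ ¬T) ∨ (((F ∧ T) ∧ T) ∨ ((T ∨ T) ∨ ¬F))) ∨ ((¬¬T ∧ ((T ∧ T) ∧ T)) ∧ (¬(T ∧ F) ∨ ¬F))
  [2] ((F ∧ ¬T) ∨ (((F ∧ T) ∧ T) ∨ ((T ∨ T) ∨ ¬F))) ∨ ((¬¬T ∧ ((T ∧ T) ∧ T)) ∧ (¬(T ∧ F) ∨ ¬F))
  [3] (F ∨ (((F ∧ T) ∧ T) ∨ ((T ∨ T) ∨ ¬F))) ∨ ((¬¬T ∧ ((T ∧ T) ∧ T)) ∧ (¬(T ∧ F) ∨ ¬F))
  [4] (((F ∧ T) ∧ T) ∨ ((T ∨ T) ∨ ¬F)) ∨ ((¬¬T ∧ ((T ∧ T) ∧ T)) ∧ (¬(T ∧ F) ∨ ¬F))
  [5] ((F ∧ T) ∨ ((T ∨ T) ∨ ¬F)) ∨ ((¬¬T ∧ ((T ∧ T) ∧ T)) ∧ (¬(T ∧ F) ∨ ¬F))
  [6] (F ∨ ((T ∨ T) ∨ ¬F)) ∨ ((¬¬T ∧ ((T ∧ T) ∧ T)) ∧ (¬(T ∧ F) ∨ ¬F))
  [7] ((T ∨ T) ∨ ¬F) ∨ ((¬¬T ∧ ((T ∧ T) ∧ T)) ∧ (¬(T ∧ F) ∨ ¬F))
  [8] (T ∨ ¬F) ∨ ((¬¬T ∧ ((T ∧ T) ∧ T)) ∧ (¬(T ∧ F) ∨ ¬F))
  [9] T ∨ ((¬¬T ∧ ((T ∧ T) ∧ T)) ∧ (¬(T ∧ F) ∨ ¬F))
  [10] T

Term B:
  start: (T ∨ (F ∨ T)) ∨ (¬¬T ∨ ((T ∧ T) ∨ ¬F))
  [1] T ∨ (¬¬T ∨ ((T ∧ T) ∨ ¬F))
  [2] T

Answer: SAME — A ⇓ T, B ⇓ T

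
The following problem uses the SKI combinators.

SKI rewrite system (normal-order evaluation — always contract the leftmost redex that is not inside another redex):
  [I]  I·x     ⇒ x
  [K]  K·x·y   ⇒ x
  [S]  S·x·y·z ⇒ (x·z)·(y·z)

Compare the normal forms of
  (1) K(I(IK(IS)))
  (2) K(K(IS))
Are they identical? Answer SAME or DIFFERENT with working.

Term A:
  start: K(I(IK(IS)))
  step 1: K(IK(IS))
  step 2: K(K(IS))
  step 3: K(KS)

Term B:
  start: K(K(IS))
  step 1: K(KS)

Answer: SAME — A ⇓ K(KS), B ⇓ K(KS)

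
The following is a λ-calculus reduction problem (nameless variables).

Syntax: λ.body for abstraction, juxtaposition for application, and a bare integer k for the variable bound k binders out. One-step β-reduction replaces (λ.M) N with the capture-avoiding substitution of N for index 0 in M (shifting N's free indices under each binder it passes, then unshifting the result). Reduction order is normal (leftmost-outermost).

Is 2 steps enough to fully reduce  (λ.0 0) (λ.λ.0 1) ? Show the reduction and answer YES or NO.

  start: (λ.0 0) (λ.λ.0 1)
  [1] (λ.λ.0 1) (λ.λ.0 1)
  [2] λ.0 (λ.λ.0 1)

Answer: YES — reaches normal form λ.0 (λ.λ.0 1) in 2 ≤ 2 steps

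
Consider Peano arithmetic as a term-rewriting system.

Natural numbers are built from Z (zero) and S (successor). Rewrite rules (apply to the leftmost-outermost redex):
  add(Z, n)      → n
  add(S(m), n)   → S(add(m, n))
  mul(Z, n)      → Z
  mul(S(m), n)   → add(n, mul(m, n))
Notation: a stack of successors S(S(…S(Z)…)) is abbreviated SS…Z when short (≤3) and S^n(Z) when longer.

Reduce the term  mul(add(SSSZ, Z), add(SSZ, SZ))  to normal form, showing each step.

Answer: normal form = S^9(Z)  (in 29 steps)

Derivation:
  start: mul(add(SSSZ, Z), add(SSZ, SZ))
  →1  mul(S(add(SSZ, Z)), add(SSZ, SZ))
  →2  add(add(SSZ, SZ), mul(add(SSZ, Z), add(SSZ, SZ)))
  →3  add(S(add(SZ, SZ)), mul(add(SSZ, Z), add(SSZ, SZ)))
  →4  S(add(add(SZ, SZ), mul(add(SSZ, Z), add(SSZ, SZ))))
  →5  S(add(S(add(Z, SZ)), mul(add(SSZ, Z), add(SSZ, SZ))))
  →6  S(S(add(add(Z, SZ), mul(add(SSZ, Z), add(SSZ, SZ)))))
  →7  S(S(add(SZ, mul(add(SSZ, Z), add(SSZ, SZ)))))
  →8  S(S(S(add(Z, mul(add(SSZ, Z), add(SSZ, SZ))))))
  →9  S(S(S(mul(add(SSZ, Z), add(SSZ, SZ)))))
  →10  S(S(S(mul(S(add(SZ, Z)), add(SSZ, SZ)))))
  →11  S(S(S(add(add(SSZ, SZ), mul(add(SZ, Z), add(SSZ, SZ))))))
  →12  S(S(S(add(S(add(SZ, SZ)), mul(add(SZ, Z), add(SSZ, SZ))))))
  →13  S(S(S(S(add(add(SZ, SZ), mul(add(SZ, Z), add(SSZ, SZ)))))))
  →14  S(S(S(S(add(S(add(Z, SZ)), mul(add(SZ, Z), add(SSZ, SZ)))))))
  →15  S(S(S(S(S(add(add(Z, SZ), mul(add(SZ, Z), add(SSZ, SZ))))))))
  →16  S(S(S(S(S(add(SZ, mul(add(SZ, Z), add(SSZ, SZ))))))))
  →17  S(S(S(S(S(S(add(Z, mul(add(SZ, Z), add(SSZ, SZ)))))))))
  →18  S(S(S(S(S(S(mul(add(SZ, Z), add(SSZ, SZ))))))))
  →19  S(S(S(S(S(S(mul(S(add(Z, Z)), add(SSZ, SZ))))))))
  →20  S(S(S(S(S(S(add(add(SSZ, SZ), mul(add(Z, Z), add(SSZ, SZ)))))))))
  →21  S(S(S(S(S(S(add(S(add(SZ, SZ)), mul(add(Z, Z), add(SSZ, SZ)))))))))
  →22  S(S(S(S(S(S(S(add(add(SZ, SZ), mul(add(Z, Z), add(SSZ, SZ))))))))))
  →23  S(S(S(S(S(S(S(add(S(add(Z, SZ)), mul(add(Z, Z), add(SSZ, SZ))))))))))
  →24  S(S(S(S(S(S(S(S(add(add(Z, SZ), mul(add(Z, Z), add(SSZ, SZ)))))))))))
  →25  S(S(S(S(S(S(S(S(add(SZ, mul(add(Z, Z), add(SSZ, SZ)))))))))))
  →26  S(S(S(S(S(S(S(S(S(add(Z, mul(add(Z, Z), add(SSZ, SZ))))))))))))
  →27  S(S(S(S(S(S(S(S(S(mul(add(Z, Z), add(SSZ, SZ)))))))))))
  →28  S(S(S(S(S(S(S(S(S(mul(Z, add(SSZ, SZ)))))))))))
  →29  S^9(Z)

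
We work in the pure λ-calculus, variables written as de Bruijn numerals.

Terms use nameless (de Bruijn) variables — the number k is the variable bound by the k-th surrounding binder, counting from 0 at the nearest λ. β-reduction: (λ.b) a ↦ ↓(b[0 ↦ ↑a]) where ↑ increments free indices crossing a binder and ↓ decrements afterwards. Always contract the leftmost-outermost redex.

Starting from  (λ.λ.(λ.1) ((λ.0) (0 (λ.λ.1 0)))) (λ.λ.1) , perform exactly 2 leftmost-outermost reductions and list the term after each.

  start: (λ.λ.(λ.1) ((λ.0) (0 (λ.λ.1 0)))) (λ.λ.1)
  →1  λ.(λ.1) ((λ.0) (0 (λ.λ.1 0)))
  →2  λ.0

Answer: after 2 steps: λ.0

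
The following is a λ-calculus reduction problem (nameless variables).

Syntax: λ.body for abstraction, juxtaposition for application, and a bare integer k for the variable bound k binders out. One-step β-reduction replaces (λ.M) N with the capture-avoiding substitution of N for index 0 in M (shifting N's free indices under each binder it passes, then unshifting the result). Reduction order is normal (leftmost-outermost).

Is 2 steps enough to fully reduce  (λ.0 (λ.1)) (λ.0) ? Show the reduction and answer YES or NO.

Answer: YES — reaches normal form λ.λ.0 in 2 ≤ 2 steps

Derivation:
  start: (λ.0 (λ.1)) (λ.0)
  [1] (λ.0) (λ.λ.0)
  [2] λ.λ.0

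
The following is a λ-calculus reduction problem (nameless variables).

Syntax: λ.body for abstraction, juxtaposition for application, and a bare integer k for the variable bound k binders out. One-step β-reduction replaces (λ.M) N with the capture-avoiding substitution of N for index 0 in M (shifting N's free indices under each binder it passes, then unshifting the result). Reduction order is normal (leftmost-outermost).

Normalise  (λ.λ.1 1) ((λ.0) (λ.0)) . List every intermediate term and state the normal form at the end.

  start: (λ.λ.1 1) ((λ.0) (λ.0))
  step 1: λ.(λ.0) (λ.0) ((λ.0) (λ.0))
  step 2: λ.(λ.0) ((λ.0) (λ.0))
  step 3: λ.(λ.0) (λ.0)
  step 4: λ.λ.0

Answer: normal form = λ.λ.0  (in 4 steps)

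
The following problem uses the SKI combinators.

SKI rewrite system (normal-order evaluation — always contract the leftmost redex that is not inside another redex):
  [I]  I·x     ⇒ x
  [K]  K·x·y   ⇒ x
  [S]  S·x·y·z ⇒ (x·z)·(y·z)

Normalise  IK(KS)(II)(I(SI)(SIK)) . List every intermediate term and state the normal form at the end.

  start: IK(KS)(II)(I(SI)(SIK))
  step 1: K(KS)(II)(I(SI)(SIK))
  step 2: KS(I(SI)(SIK))
  step 3: S

Answer: normal form = S  (in 3 steps)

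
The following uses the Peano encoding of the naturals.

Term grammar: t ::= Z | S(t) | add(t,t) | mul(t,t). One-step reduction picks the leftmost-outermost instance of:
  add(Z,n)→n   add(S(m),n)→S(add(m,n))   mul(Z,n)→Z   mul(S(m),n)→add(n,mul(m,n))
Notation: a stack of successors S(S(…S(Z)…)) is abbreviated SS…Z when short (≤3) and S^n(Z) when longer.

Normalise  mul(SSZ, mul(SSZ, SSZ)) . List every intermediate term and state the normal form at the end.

  start: mul(SSZ, mul(SSZ, SSZ))
  →1  add(mul(SSZ, SSZ), mul(SZ, mul(SSZ, SSZ)))
  →2  add(add(SSZ, mul(SZ, SSZ)), mul(SZ, mul(SSZ, SSZ)))
  →3  add(S(add(SZ, mul(SZ, SSZ))), mul(SZ, mul(SSZ, SSZ)))
  →4  S(add(add(SZ, mul(SZ, SSZ)), mul(SZ, mul(SSZ, SSZ))))
  →5  S(add(S(add(Z, mul(SZ, SSZ))), mul(SZ, mul(SSZ, SSZ))))
  →6  S(S(add(add(Z, mul(SZ, SSZ)), mul(SZ, mul(SSZ, SSZ)))))
  →7  S(S(add(mul(SZ, SSZ), mul(SZ, mul(SSZ, SSZ)))))
  →8  S(S(add(add(SSZ, mul(Z, SSZ)), mul(SZ, mul(SSZ, SSZ)))))
  →9  S(S(add(S(add(SZ, mul(Z, SSZ))), mul(SZ, mul(SSZ, SSZ)))))
  →10  S(S(S(add(add(SZ, mul(Z, SSZ)), mul(SZ, mul(SSZ, SSZ))))))
  →11  S(S(S(add(S(add(Z, mul(Z, SSZ))), mul(SZ, mul(SSZ, SSZ))))))
  →12  S(S(S(S(add(add(Z, mul(Z, SSZ)), mul(SZ, mul(SSZ, SSZ)))))))
  →13  S(S(S(S(add(mul(Z, SSZ), mul(SZ, mul(SSZ, SSZ)))))))
  →14  S(S(S(S(add(Z, mul(SZ, mul(SSZ, SSZ)))))))
  →15  S(S(S(S(mul(SZ, mul(SSZ, SSZ))))))
  →16  S(S(S(S(add(mul(SSZ, SSZ), mul(Z, mul(SSZ, SSZ)))))))
  →17  S(S(S(S(add(add(SSZ, mul(SZ, SSZ)), mul(Z, mul(SSZ, SSZ)))))))
  →18  S(S(S(S(add(S(add(SZ, mul(SZ, SSZ))), mul(Z, mul(SSZ, SSZ)))))))
  →19  S(S(S(S(S(add(add(SZ, mul(SZ, SSZ)), mul(Z, mul(SSZ, SSZ))))))))
  →20  S(S(S(S(S(add(S(add(Z, mul(SZ, SSZ))), mul(Z, mul(SSZ, SSZ))))))))
  →21  S(S(S(S(S(S(add(add(Z, mul(SZ, SSZ)), mul(Z, mul(SSZ, SSZ)))))))))
  →22  S(S(S(S(S(S(add(mul(SZ, SSZ), mul(Z, mul(SSZ, SSZ)))))))))
  →23  S(S(S(S(S(S(add(add(SSZ, mul(Z, SSZ)), mul(Z, mul(SSZ, SSZ)))))))))
  →24  S(S(S(S(S(S(add(S(add(SZ, mul(Z, SSZ))), mul(Z, mul(SSZ, SSZ)))))))))
  →25  S(S(S(S(S(S(S(add(add(SZ, mul(Z, SSZ)), mul(Z, mul(SSZ, SSZ))))))))))
  →26  S(S(S(S(S(S(S(add(S(add(Z, mul(Z, SSZ))), mul(Z, mul(SSZ, SSZ))))))))))
  →27  S(S(S(S(S(S(S(S(add(add(Z, mul(Z, SSZ)), mul(Z, mul(SSZ, SSZ)))))))))))
  →28  S(S(S(S(S(S(S(S(add(mul(Z, SSZ), mul(Z, mul(SSZ, SSZ)))))))))))
  →29  S(S(S(S(S(S(S(S(add(Z, mul(Z, mul(SSZ, SSZ)))))))))))
  →30  S(S(S(S(S(S(S(S(mul(Z, mul(SSZ, SSZ))))))))))
  →31  S^8(Z)

Answer: normal form = S^8(Z)  (in 31 steps)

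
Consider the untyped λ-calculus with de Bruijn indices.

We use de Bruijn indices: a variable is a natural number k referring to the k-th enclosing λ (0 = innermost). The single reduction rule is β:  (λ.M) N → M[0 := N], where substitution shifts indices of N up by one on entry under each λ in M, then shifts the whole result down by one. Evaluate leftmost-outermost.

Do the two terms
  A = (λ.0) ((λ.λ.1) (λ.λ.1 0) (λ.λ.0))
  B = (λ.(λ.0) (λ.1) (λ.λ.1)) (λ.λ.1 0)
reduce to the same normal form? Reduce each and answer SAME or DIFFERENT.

Answer: SAME — A ⇓ λ.λ.1 0, B ⇓ λ.λ.1 0

Derivation:
Term A:
  start: (λ.0) ((λ.λ.1) (λ.λ.1 0) (λ.λ.0))
  →1  (λ.λ.1) (λ.λ.1 0) (λ.λ.0)
  →2  (λ.λ.λ.1 0) (λ.λ.0)
  →3  λ.λ.1 0

Term B:
  start: (λ.(λ.0) (λ.1) (λ.λ.1)) (λ.λ.1 0)
  →1  (λ.0) (λ.λ.λ.1 0) (λ.λ.1)
  →2  (λ.λ.λ.1 0) (λ.λ.1)
  →3  λ.λ.1 0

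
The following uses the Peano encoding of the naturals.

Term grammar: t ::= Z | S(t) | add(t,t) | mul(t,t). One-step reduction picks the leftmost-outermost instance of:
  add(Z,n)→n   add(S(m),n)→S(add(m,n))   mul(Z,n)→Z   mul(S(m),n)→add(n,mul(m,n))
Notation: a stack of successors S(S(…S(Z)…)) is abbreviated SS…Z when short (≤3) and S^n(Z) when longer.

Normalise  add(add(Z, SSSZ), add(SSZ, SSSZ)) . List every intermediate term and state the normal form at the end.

  start: add(add(Z, SSSZ), add(SSZ, SSSZ))
  →1  add(SSSZ, add(SSZ, SSSZ))
  →2  S(add(SSZ, add(SSZ, SSSZ)))
  →3  S(S(add(SZ, add(SSZ, SSSZ))))
  →4  S(S(S(add(Z, add(SSZ, SSSZ)))))
  →5  S(S(S(add(SSZ, SSSZ))))
  →6  S(S(S(S(add(SZ, SSSZ)))))
  →7  S(S(S(S(S(add(Z, SSSZ))))))
  →8  S^8(Z)

Answer: normal form = S^8(Z)  (in 8 steps)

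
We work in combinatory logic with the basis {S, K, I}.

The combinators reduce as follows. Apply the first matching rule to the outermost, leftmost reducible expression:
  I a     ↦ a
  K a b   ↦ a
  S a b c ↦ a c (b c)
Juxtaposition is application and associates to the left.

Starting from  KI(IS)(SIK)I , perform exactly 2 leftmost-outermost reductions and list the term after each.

  start: KI(IS)(SIK)I
  →1  I(SIK)I
  →2  SIKI

Answer: after 2 steps: SIKI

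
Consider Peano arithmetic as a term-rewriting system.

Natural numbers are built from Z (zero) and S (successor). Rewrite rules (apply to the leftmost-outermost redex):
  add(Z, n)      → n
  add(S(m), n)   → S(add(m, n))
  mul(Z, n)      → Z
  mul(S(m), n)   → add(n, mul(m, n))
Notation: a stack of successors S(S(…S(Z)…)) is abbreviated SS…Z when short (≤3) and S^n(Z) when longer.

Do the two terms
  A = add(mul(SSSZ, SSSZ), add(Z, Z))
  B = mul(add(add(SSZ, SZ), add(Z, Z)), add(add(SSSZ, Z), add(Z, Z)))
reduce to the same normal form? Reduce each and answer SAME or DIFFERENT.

Answer: SAME — A ⇓ S^9(Z), B ⇓ S^9(Z)

Working:
Term A:
  start: add(mul(SSSZ, SSSZ), add(Z, Z))
  →1  add(add(SSSZ, mul(SSZ, SSSZ)), add(Z, Z))
  →2  add(S(add(SSZ, mul(SSZ, SSSZ))), add(Z, Z))
  →3  S(add(add(SSZ, mul(SSZ, SSSZ)), add(Z, Z)))
  →4  S(add(S(add(SZ, mul(SSZ, SSSZ))), add(Z, Z)))
  →5  S(S(add(add(SZ, mul(SSZ, SSSZ)), add(Z, Z))))
  →6  S(S(add(S(add(Z, mul(SSZ, SSSZ))), add(Z, Z))))
  →7  S(S(S(add(add(Z, mul(SSZ, SSSZ)), add(Z, Z)))))
  →8  S(S(S(add(mul(SSZ, SSSZ), add(Z, Z)))))
  →9  S(S(S(add(add(SSSZ, mul(SZ, SSSZ)), add(Z, Z)))))
  →10  S(S(S(add(S(add(SSZ, mul(SZ, SSSZ))), add(Z, Z)))))
  →11  S(S(S(S(add(add(SSZ, mul(SZ, SSSZ)), add(Z, Z))))))
  →12  S(S(S(S(add(S(add(SZ, mul(SZ, SSSZ))), add(Z, Z))))))
  →13  S(S(S(S(S(add(add(SZ, mul(SZ, SSSZ)), add(Z, Z)))))))
  →14  S(S(S(S(S(add(S(add(Z, mul(SZ, SSSZ))), add(Z, Z)))))))
  →15  S(S(S(S(S(S(add(add(Z, mul(SZ, SSSZ)), add(Z, Z))))))))
  →16  S(S(S(S(S(S(add(mul(SZ, SSSZ), add(Z, Z))))))))
  →17  S(S(S(S(S(S(add(add(SSSZ, mul(Z, SSSZ)), add(Z, Z))))))))
  →18  S(S(S(S(S(S(add(S(add(SSZ, mul(Z, SSSZ))), add(Z, Z))))))))
  →19  S(S(S(S(S(S(S(add(add(SSZ, mul(Z, SSSZ)), add(Z, Z)))))))))
  →20  S(S(S(S(S(S(S(add(S(add(SZ, mul(Z, SSSZ))), add(Z, Z)))))))))
  →21  S(S(S(S(S(S(S(S(add(add(SZ, mul(Z, SSSZ)), add(Z, Z))))))))))
  →22  S(S(S(S(S(S(S(S(add(S(add(Z, mul(Z, SSSZ))), add(Z, Z))))))))))
  →23  S(S(S(S(S(S(S(S(S(add(add(Z, mul(Z, SSSZ)), add(Z, Z)))))))))))
  →24  S(S(S(S(S(S(S(S(S(add(mul(Z, SSSZ), add(Z, Z)))))))))))
  →25  S(S(S(S(S(S(S(S(S(add(Z, add(Z, Z)))))))))))
  →26  S(S(S(S(S(S(S(S(S(add(Z, Z))))))))))
  →27  S^9(Z)

Term B:
  start: mul(add(add(SSZ, SZ), add(Z, Z)), add(add(SSSZ, Z), add(Z, Z)))
  →1  mul(add(S(add(SZ, SZ)), add(Z, Z)), add(add(SSSZ, Z), add(Z, Z)))
  →2  mul(S(add(add(SZ, SZ), add(Z, Z))), add(add(SSSZ, Z), add(Z, Z)))
  →3  add(add(add(SSSZ, Z), add(Z, Z)), mul(add(add(SZ, SZ), add(Z, Z)), add(add(SSSZ, Z), add(Z, Z))))
  →4  add(add(S(add(SSZ, Z)), add(Z, Z)), mul(add(add(SZ, SZ), add(Z, Z)), add(add(SSSZ, Z), add(Z, Z))))
  →5  add(S(add(add(SSZ, Z), add(Z, Z))), mul(add(add(SZ, SZ), add(Z, Z)), add(add(SSSZ, Z), add(Z, Z))))
  →6  S(add(add(add(SSZ, Z), add(Z, Z)), mul(add(add(SZ, SZ), add(Z, Z)), add(add(SSSZ, Z), add(Z, Z)))))
  →7  S(add(add(S(add(SZ, Z)), add(Z, Z)), mul(add(add(SZ, SZ), add(Z, Z)), add(add(SSSZ, Z), add(Z, Z)))))
  →8  S(add(S(add(add(SZ, Z), add(Z, Z))), mul(add(add(SZ, SZ), add(Z, Z)), add(add(SSSZ, Z), add(Z, Z)))))
  →9  S(S(add(add(add(SZ, Z), add(Z, Z)), mul(add(add(SZ, SZ), add(Z, Z)), add(add(SSSZ, Z), add(Z, Z))))))
  →10  S(S(add(add(S(add(Z, Z)), add(Z, Z)), mul(add(add(SZ, SZ), add(Z, Z)), add(add(SSSZ, Z), add(Z, Z))))))
  →11  S(S(add(S(add(add(Z, Z), add(Z, Z))), mul(add(add(SZ, SZ), add(Z, Z)), add(add(SSSZ, Z), add(Z, Z))))))
  →12  S(S(S(add(add(add(Z, Z), add(Z, Z)), mul(add(add(SZ, SZ), add(Z, Z)), add(add(SSSZ, Z), add(Z, Z)))))))
  →13  S(S(S(add(add(Z, add(Z, Z)), mul(add(add(SZ, SZ), add(Z, Z)), add(add(SSSZ, Z), add(Z, Z)))))))
  →14  S(S(S(add(add(Z, Z), mul(add(add(SZ, SZ), add(Z, Z)), add(add(SSSZ, Z), add(Z, Z)))))))
  →15  S(S(S(add(Z, mul(add(add(SZ, SZ), add(Z, Z)), add(add(SSSZ, Z), add(Z, Z)))))))
  →16  S(S(S(mul(add(add(SZ, SZ), add(Z, Z)), add(add(SSSZ, Z), add(Z, Z))))))
  →17  S(S(S(mul(add(S(add(Z, SZ)), add(Z, Z)), add(add(SSSZ, Z), add(Z, Z))))))
  →18  S(S(S(mul(S(add(add(Z, SZ), add(Z, Z))), add(add(SSSZ, Z), add(Z, Z))))))
  →19  S(S(S(add(add(add(SSSZ, Z), add(Z, Z)), mul(add(add(Z, SZ), add(Z, Z)), add(add(SSSZ, Z), add(Z, Z)))))))
  →20  S(S(S(add(add(S(add(SSZ, Z)), add(Z, Z)), mul(add(add(Z, SZ), add(Z, Z)), add(add(SSSZ, Z), add(Z, Z)))))))
  →21  S(S(S(add(S(add(add(SSZ, Z), add(Z, Z))), mul(add(add(Z, SZ), add(Z, Z)), add(add(SSSZ, Z), add(Z, Z)))))))
  →22  S(S(S(S(add(add(add(SSZ, Z), add(Z, Z)), mul(add(add(Z, SZ), add(Z, Z)), add(add(SSSZ, Z), add(Z, Z))))))))
  →23  S(S(S(S(add(add(S(add(SZ, Z)), add(Z, Z)), mul(add(add(Z, SZ), add(Z, Z)), add(add(SSSZ, Z), add(Z, Z))))))))
  →24  S(S(S(S(add(S(add(add(SZ, Z), add(Z, Z))), mul(add(add(Z, SZ), add(Z, Z)), add(add(SSSZ, Z), add(Z, Z))))))))
  →25  S(S(S(S(S(add(add(add(SZ, Z), add(Z, Z)), mul(add(add(Z, SZ), add(Z, Z)), add(add(SSSZ, Z), add(Z, Z)))))))))
  →26  S(S(S(S(S(add(add(S(add(Z, Z)), add(Z, Z)), mul(add(add(Z, SZ), add(Z, Z)), add(add(SSSZ, Z), add(Z, Z)))))))))
  →27  S(S(S(S(S(add(S(add(add(Z, Z), add(Z, Z))), mul(add(add(Z, SZ), add(Z, Z)), add(add(SSSZ, Z), add(Z, Z)))))))))
  →28  S(S(S(S(S(S(add(add(add(Z, Z), add(Z, Z)), mul(add(add(Z, SZ), add(Z, Z)), add(add(SSSZ, Z), add(Z, Z))))))))))
  →29  S(S(S(S(S(S(add(add(Z, add(Z, Z)), mul(add(add(Z, SZ), add(Z, Z)), add(add(SSSZ, Z), add(Z, Z))))))))))
  →30  S(S(S(S(S(S(add(add(Z, Z), mul(add(add(Z, SZ), add(Z, Z)), add(add(SSSZ, Z), add(Z, Z))))))))))
  →31  S(S(S(S(S(S(add(Z, mul(add(add(Z, SZ), add(Z, Z)), add(add(SSSZ, Z), add(Z, Z))))))))))
  →32  S(S(S(S(S(S(mul(add(add(Z, SZ), add(Z, Z)), add(add(SSSZ, Z), add(Z, Z)))))))))
  →33  S(S(S(S(S(S(mul(add(SZ, add(Z, Z)), add(add(SSSZ, Z), add(Z, Z)))))))))
  →34  S(S(S(S(S(S(mul(S(add(Z, add(Z, Z))), add(add(SSSZ, Z), add(Z, Z)))))))))
  →35  S(S(S(S(S(S(add(add(add(SSSZ, Z), add(Z, Z)), mul(add(Z, add(Z, Z)), add(add(SSSZ, Z), add(Z, Z))))))))))
  →36  S(S(S(S(S(S(add(add(S(add(SSZ, Z)), add(Z, Z)), mul(add(Z, add(Z, Z)), add(add(SSSZ, Z), add(Z, Z))))))))))
  →37  S(S(S(S(S(S(add(S(add(add(SSZ, Z), add(Z, Z))), mul(add(Z, add(Z, Z)), add(add(SSSZ, Z), add(Z, Z))))))))))
  →38  S(S(S(S(S(S(S(add(add(add(SSZ, Z), add(Z, Z)), mul(add(Z, add(Z, Z)), add(add(SSSZ, Z), add(Z, Z)))))))))))
  →39  S(S(S(S(S(S(S(add(add(S(add(SZ, Z)), add(Z, Z)), mul(add(Z, add(Z, Z)), add(add(SSSZ, Z), add(Z, Z)))))))))))
  →40  S(S(S(S(S(S(S(add(S(add(add(SZ, Z), add(Z, Z))), mul(add(Z, add(Z, Z)), add(add(SSSZ, Z), add(Z, Z)))))))))))
  →41  S(S(S(S(S(S(S(S(add(add(add(SZ, Z), add(Z, Z)), mul(add(Z, add(Z, Z)), add(add(SSSZ, Z), add(Z, Z))))))))))))
  →42  S(S(S(S(S(S(S(S(add(add(S(add(Z, Z)), add(Z, Z)), mul(add(Z, add(Z, Z)), add(add(SSSZ, Z), add(Z, Z))))))))))))
  →43  S(S(S(S(S(S(S(S(add(S(add(add(Z, Z), add(Z, Z))), mul(add(Z, add(Z, Z)), add(add(SSSZ, Z), add(Z, Z))))))))))))
  →44  S(S(S(S(S(S(S(S(S(add(add(add(Z, Z), add(Z, Z)), mul(add(Z, add(Z, Z)), add(add(SSSZ, Z), add(Z, Z)))))))))))))
  →45  S(S(S(S(S(S(S(S(S(add(add(Z, add(Z, Z)), mul(add(Z, add(Z, Z)), add(add(SSSZ, Z), add(Z, Z)))))))))))))
  →46  S(S(S(S(S(S(S(S(S(add(add(Z, Z), mul(add(Z, add(Z, Z)), add(add(SSSZ, Z), add(Z, Z)))))))))))))
  →47  S(S(S(S(S(S(S(S(S(add(Z, mul(add(Z, add(Z, Z)), add(add(SSSZ, Z), add(Z, Z)))))))))))))
  →48  S(S(S(S(S(S(S(S(S(mul(add(Z, add(Z, Z)), add(add(SSSZ, Z), add(Z, Z))))))))))))
  →49  S(S(S(S(S(S(S(S(S(mul(add(Z, Z), add(add(SSSZ, Z), add(Z, Z))))))))))))
  →50  S(S(S(S(S(S(S(S(S(mul(Z, add(add(SSSZ, Z), add(Z, Z))))))))))))
  →51  S^9(Z)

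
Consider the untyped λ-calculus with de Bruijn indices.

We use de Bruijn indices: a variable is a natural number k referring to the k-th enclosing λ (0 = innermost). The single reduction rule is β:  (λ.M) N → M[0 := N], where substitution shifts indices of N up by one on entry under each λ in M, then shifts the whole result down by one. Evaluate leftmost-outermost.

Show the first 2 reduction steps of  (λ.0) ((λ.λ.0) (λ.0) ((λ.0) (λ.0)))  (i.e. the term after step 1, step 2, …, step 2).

Answer: after 2 steps: (λ.0) ((λ.0) (λ.0))

Working:
  start: (λ.0) ((λ.λ.0) (λ.0) ((λ.0) (λ.0)))
  →1  (λ.λ.0) (λ.0) ((λ.0) (λ.0))
  →2  (λ.0) ((λ.0) (λ.0))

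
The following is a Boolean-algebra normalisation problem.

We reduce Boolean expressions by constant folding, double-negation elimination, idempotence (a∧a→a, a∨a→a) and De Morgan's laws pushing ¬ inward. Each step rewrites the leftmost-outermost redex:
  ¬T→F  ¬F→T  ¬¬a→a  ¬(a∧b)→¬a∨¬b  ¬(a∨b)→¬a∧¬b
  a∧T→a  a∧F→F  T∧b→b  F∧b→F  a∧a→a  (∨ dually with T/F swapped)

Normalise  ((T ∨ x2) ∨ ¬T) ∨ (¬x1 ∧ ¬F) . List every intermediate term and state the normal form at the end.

  start: ((T ∨ x2) ∨ ¬T) ∨ (¬x1 ∧ ¬F)
  step 1: (T ∨ ¬T) ∨ (¬x1 ∧ ¬F)
  step 2: T ∨ (¬x1 ∧ ¬F)
  step 3: T

Answer: normal form = T  (in 3 steps)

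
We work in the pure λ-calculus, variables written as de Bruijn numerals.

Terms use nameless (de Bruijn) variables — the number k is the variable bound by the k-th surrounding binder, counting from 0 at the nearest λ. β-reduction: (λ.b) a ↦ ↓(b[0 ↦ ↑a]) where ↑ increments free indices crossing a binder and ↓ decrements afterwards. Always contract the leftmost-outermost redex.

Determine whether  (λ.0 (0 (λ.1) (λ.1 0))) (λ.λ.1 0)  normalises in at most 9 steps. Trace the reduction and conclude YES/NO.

Answer: YES — reaches normal form λ.λ.1 0 in 6 ≤ 9 steps

Working:
  start: (λ.0 (0 (λ.1) (λ.1 0))) (λ.λ.1 0)
  [1] (λ.λ.1 0) ((λ.λ.1 0) (λ.λ.λ.1 0) (λ.(λ.λ.1 0) 0))
  [2] λ.(λ.λ.1 0) (λ.λ.λ.1 0) (λ.(λ.λ.1 0) 0) 0
  [3] λ.(λ.(λ.λ.λ.1 0) 0) (λ.(λ.λ.1 0) 0) 0
  [4] λ.(λ.λ.λ.1 0) (λ.(λ.λ.1 0) 0) 0
  [5] λ.(λ.λ.1 0) 0
  [6] λ.λ.1 0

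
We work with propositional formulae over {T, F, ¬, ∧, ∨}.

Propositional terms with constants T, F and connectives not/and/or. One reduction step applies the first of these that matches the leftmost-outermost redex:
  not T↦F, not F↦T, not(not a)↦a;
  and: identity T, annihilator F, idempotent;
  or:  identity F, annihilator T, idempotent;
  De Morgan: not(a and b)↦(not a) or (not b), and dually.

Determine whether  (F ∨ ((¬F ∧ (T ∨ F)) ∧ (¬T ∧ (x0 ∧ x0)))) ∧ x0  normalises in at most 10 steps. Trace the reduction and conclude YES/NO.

  start: (F ∨ ((¬F ∧ (T ∨ F)) ∧ (¬T ∧ (x0 ∧ x0)))) ∧ x0
  [1] ((¬F ∧ (T ∨ F)) ∧ (¬T ∧ (x0 ∧ x0))) ∧ x0
  [2] ((T ∧ (T ∨ F)) ∧ (¬T ∧ (x0 ∧ x0))) ∧ x0
  [3] ((T ∨ F) ∧ (¬T ∧ (x0 ∧ x0))) ∧ x0
  [4] (T ∧ (¬T ∧ (x0 ∧ x0))) ∧ x0
  [5] (¬T ∧ (x0 ∧ x0)) ∧ x0
  [6] (F ∧ (x0 ∧ x0)) ∧ x0
  [7] F ∧ x0
  [8] F

Answer: YES — reaches normal form F in 8 ≤ 10 steps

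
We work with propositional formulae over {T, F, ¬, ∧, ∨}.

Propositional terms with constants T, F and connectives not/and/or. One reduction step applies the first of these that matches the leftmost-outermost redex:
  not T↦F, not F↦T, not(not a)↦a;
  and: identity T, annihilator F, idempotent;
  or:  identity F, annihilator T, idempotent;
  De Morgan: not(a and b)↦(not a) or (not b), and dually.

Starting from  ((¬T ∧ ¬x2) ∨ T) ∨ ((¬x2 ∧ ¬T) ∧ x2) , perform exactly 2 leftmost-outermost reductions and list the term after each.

Answer: after 2 steps: T

Derivation:
  start: ((¬T ∧ ¬x2) ∨ T) ∨ ((¬x2 ∧ ¬T) ∧ x2)
  [1] T ∨ ((¬x2 ∧ ¬T) ∧ x2)
  [2] T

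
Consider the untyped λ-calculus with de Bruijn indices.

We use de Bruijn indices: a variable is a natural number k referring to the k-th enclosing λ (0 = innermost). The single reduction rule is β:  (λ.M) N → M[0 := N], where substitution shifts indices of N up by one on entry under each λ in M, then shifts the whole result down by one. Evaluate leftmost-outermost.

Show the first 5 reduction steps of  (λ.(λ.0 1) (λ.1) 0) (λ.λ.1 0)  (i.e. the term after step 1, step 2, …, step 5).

Answer: after 5 steps: λ.λ.1 0

Reduction:
  start: (λ.(λ.0 1) (λ.1) 0) (λ.λ.1 0)
  [1] (λ.0 (λ.λ.1 0)) (λ.λ.λ.1 0) (λ.λ.1 0)
  [2] (λ.λ.λ.1 0) (λ.λ.1 0) (λ.λ.1 0)
  [3] (λ.λ.1 0) (λ.λ.1 0)
  [4] λ.(λ.λ.1 0) 0
  [5] λ.λ.1 0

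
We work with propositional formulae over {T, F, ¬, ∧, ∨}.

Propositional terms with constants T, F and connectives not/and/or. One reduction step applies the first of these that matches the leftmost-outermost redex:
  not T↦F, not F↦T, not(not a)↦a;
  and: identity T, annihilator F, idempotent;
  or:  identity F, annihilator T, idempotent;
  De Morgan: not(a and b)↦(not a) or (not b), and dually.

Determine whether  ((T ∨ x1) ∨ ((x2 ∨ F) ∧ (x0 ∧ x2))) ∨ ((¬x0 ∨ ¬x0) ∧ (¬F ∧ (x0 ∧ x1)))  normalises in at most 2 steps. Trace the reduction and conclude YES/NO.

  start: ((T ∨ x1) ∨ ((x2 ∨ F) ∧ (x0 ∧ x2))) ∨ ((¬x0 ∨ ¬x0) ∧ (¬F ∧ (x0 ∧ x1)))
  step 1: (T ∨ ((x2 ∨ F) ∧ (x0 ∧ x2))) ∨ ((¬x0 ∨ ¬x0) ∧ (¬F ∧ (x0 ∧ x1)))
  step 2: T ∨ ((¬x0 ∨ ¬x0) ∧ (¬F ∧ (x0 ∧ x1)))

Answer: NO — after 2 steps the term is T ∨ ((¬x0 ∨ ¬x0) ∧ (¬F ∧ (x0 ∧ x1))), not yet normal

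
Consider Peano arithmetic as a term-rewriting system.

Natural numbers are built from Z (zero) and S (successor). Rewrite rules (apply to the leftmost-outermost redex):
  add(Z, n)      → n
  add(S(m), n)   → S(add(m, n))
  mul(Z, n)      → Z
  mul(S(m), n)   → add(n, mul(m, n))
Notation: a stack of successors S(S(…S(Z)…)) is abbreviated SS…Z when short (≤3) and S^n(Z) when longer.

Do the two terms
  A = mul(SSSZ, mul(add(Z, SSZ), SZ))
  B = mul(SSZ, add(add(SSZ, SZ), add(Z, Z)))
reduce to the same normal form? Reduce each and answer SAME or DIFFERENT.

Answer: SAME — A ⇓ S^6(Z), B ⇓ S^6(Z)

Derivation:
Term A:
  start: mul(SSSZ, mul(add(Z, SSZ), SZ))
  step 1: add(mul(add(Z, SSZ), SZ), mul(SSZ, mul(add(Z, SSZ), SZ)))
  step 2: add(mul(SSZ, SZ), mul(SSZ, mul(add(Z, SSZ), SZ)))
  step 3: add(add(SZ, mul(SZ, SZ)), mul(SSZ, mul(add(Z, SSZ), SZ)))
  step 4: add(S(add(Z, mul(SZ, SZ))), mul(SSZ, mul(add(Z, SSZ), SZ)))
  step 5: S(add(add(Z, mul(SZ, SZ)), mul(SSZ, mul(add(Z, SSZ), SZ))))
  step 6: S(add(mul(SZ, SZ), mul(SSZ, mul(add(Z, SSZ), SZ))))
  step 7: S(add(add(SZ, mul(Z, SZ)), mul(SSZ, mul(add(Z, SSZ), SZ))))
  step 8: S(add(S(add(Z, mul(Z, SZ))), mul(SSZ, mul(add(Z, SSZ), SZ))))
  step 9: S(S(add(add(Z, mul(Z, SZ)), mul(SSZ, mul(add(Z, SSZ), SZ)))))
  step 10: S(S(add(mul(Z, SZ), mul(SSZ, mul(add(Z, SSZ), SZ)))))
  step 11: S(S(add(Z, mul(SSZ, mul(add(Z, SSZ), SZ)))))
  step 12: S(S(mul(SSZ, mul(add(Z, SSZ), SZ))))
  step 13: S(S(add(mul(add(Z, SSZ), SZ), mul(SZ, mul(add(Z, SSZ), SZ)))))
  step 14: S(S(add(mul(SSZ, SZ), mul(SZ, mul(add(Z, SSZ), SZ)))))
  step 15: S(S(add(add(SZ, mul(SZ, SZ)), mul(SZ, mul(add(Z, SSZ), SZ)))))
  step 16: S(S(add(S(add(Z, mul(SZ, SZ))), mul(SZ, mul(add(Z, SSZ), SZ)))))
  step 17: S(S(S(add(add(Z, mul(SZ, SZ)), mul(SZ, mul(add(Z, SSZ), SZ))))))
  step 18: S(S(S(add(mul(SZ, SZ), mul(SZ, mul(add(Z, SSZ), SZ))))))
  step 19: S(S(S(add(add(SZ, mul(Z, SZ)), mul(SZ, mul(add(Z, SSZ), SZ))))))
  step 20: S(S(S(add(S(add(Z, mul(Z, SZ))), mul(SZ, mul(add(Z, SSZ), SZ))))))
  step 21: S(S(S(S(add(add(Z, mul(Z, SZ)), mul(SZ, mul(add(Z, SSZ), SZ)))))))
  step 22: S(S(S(S(add(mul(Z, SZ), mul(SZ, mul(add(Z, SSZ), SZ)))))))
  step 23: S(S(S(S(add(Z, mul(SZ, mul(add(Z, SSZ), SZ)))))))
  step 24: S(S(S(S(mul(SZ, mul(add(Z, SSZ), SZ))))))
  step 25: S(S(S(S(add(mul(add(Z, SSZ), SZ), mul(Z, mul(add(Z, SSZ), SZ)))))))
  step 26: S(S(S(S(add(mul(SSZ, SZ), mul(Z, mul(add(Z, SSZ), SZ)))))))
  step 27: S(S(S(S(add(add(SZ, mul(SZ, SZ)), mul(Z, mul(add(Z, SSZ), SZ)))))))
  step 28: S(S(S(S(add(S(add(Z, mul(SZ, SZ))), mul(Z, mul(add(Z, SSZ), SZ)))))))
  step 29: S(S(S(S(S(add(add(Z, mul(SZ, SZ)), mul(Z, mul(add(Z, SSZ), SZ))))))))
  step 30: S(S(S(S(S(add(mul(SZ, SZ), mul(Z, mul(add(Z, SSZ), SZ))))))))
  step 31: S(S(S(S(S(add(add(SZ, mul(Z, SZ)), mul(Z, mul(add(Z, SSZ), SZ))))))))
  step 32: S(S(S(S(S(add(S(add(Z, mul(Z, SZ))), mul(Z, mul(add(Z, SSZ), SZ))))))))
  step 33: S(S(S(S(S(S(add(add(Z, mul(Z, SZ)), mul(Z, mul(add(Z, SSZ), SZ)))))))))
  step 34: S(S(S(S(S(S(add(mul(Z, SZ), mul(Z, mul(add(Z, SSZ), SZ)))))))))
  step 35: S(S(S(S(S(S(add(Z, mul(Z, mul(add(Z, SSZ), SZ)))))))))
  step 36: S(S(S(S(S(S(mul(Z, mul(add(Z, SSZ), SZ))))))))
  step 37: S^6(Z)

Term B:
  start: mul(SSZ, add(add(SSZ, SZ), add(Z, Z)))
  step 1: add(add(add(SSZ, SZ), add(Z, Z)), mul(SZ, add(add(SSZ, SZ), add(Z, Z))))
  step 2: add(add(S(add(SZ, SZ)), add(Z, Z)), mul(SZ, add(add(SSZ, SZ), add(Z, Z))))
  step 3: add(S(add(add(SZ, SZ), add(Z, Z))), mul(SZ, add(add(SSZ, SZ), add(Z, Z))))
  step 4: S(add(add(add(SZ, SZ), add(Z, Z)), mul(SZ, add(add(SSZ, SZ), add(Z, Z)))))
  step 5: S(add(add(S(add(Z, SZ)), add(Z, Z)), mul(SZ, add(add(SSZ, SZ), add(Z, Z)))))
  step 6: S(add(S(add(add(Z, SZ), add(Z, Z))), mul(SZ, add(add(SSZ, SZ), add(Z, Z)))))
  step 7: S(S(add(add(add(Z, SZ), add(Z, Z)), mul(SZ, add(add(SSZ, SZ), add(Z, Z))))))
  step 8: S(S(add(add(SZ, add(Z, Z)), mul(SZ, add(add(SSZ, SZ), add(Z, Z))))))
  step 9: S(S(add(S(add(Z, add(Z, Z))), mul(SZ, add(add(SSZ, SZ), add(Z, Z))))))
  step 10: S(S(S(add(add(Z, add(Z, Z)), mul(SZ, add(add(SSZ, SZ), add(Z, Z)))))))
  step 11: S(S(S(add(add(Z, Z), mul(SZ, add(add(SSZ, SZ), add(Z, Z)))))))
  step 12: S(S(S(add(Z, mul(SZ, add(add(SSZ, SZ), add(Z, Z)))))))
  step 13: S(S(S(mul(SZ, add(add(SSZ, SZ), add(Z, Z))))))
  step 14: S(S(S(add(add(add(SSZ, SZ), add(Z, Z)), mul(Z, add(add(SSZ, SZ), add(Z, Z)))))))
  step 15: S(S(S(add(add(S(add(SZ, SZ)), add(Z, Z)), mul(Z, add(add(SSZ, SZ), add(Z, Z)))))))
  step 16: S(S(S(add(S(add(add(SZ, SZ), add(Z, Z))), mul(Z, add(add(SSZ, SZ), add(Z, Z)))))))
  step 17: S(S(S(S(add(add(add(SZ, SZ), add(Z, Z)), mul(Z, add(add(SSZ, SZ), add(Z, Z))))))))
  step 18: S(S(S(S(add(add(S(add(Z, SZ)), add(Z, Z)), mul(Z, add(add(SSZ, SZ), add(Z, Z))))))))
  step 19: S(S(S(S(add(S(add(add(Z, SZ), add(Z, Z))), mul(Z, add(add(SSZ, SZ), add(Z, Z))))))))
  step 20: S(S(S(S(S(add(add(add(Z, SZ), add(Z, Z)), mul(Z, add(add(SSZ, SZ), add(Z, Z)))))))))
  step 21: S(S(S(S(S(add(add(SZ, add(Z, Z)), mul(Z, add(add(SSZ, SZ), add(Z, Z)))))))))
  step 22: S(S(S(S(S(add(S(add(Z, add(Z, Z))), mul(Z, add(add(SSZ, SZ), add(Z, Z)))))))))
  step 23: S(S(S(S(S(S(add(add(Z, add(Z, Z)), mul(Z, add(add(SSZ, SZ), add(Z, Z))))))))))
  step 24: S(S(S(S(S(S(add(add(Z, Z), mul(Z, add(add(SSZ, SZ), add(Z, Z))))))))))
  step 25: S(S(S(S(S(S(add(Z, mul(Z, add(add(SSZ, SZ), add(Z, Z))))))))))
  step 26: S(S(S(S(S(S(mul(Z, add(add(SSZ, SZ), add(Z, Z)))))))))
  step 27: S^6(Z)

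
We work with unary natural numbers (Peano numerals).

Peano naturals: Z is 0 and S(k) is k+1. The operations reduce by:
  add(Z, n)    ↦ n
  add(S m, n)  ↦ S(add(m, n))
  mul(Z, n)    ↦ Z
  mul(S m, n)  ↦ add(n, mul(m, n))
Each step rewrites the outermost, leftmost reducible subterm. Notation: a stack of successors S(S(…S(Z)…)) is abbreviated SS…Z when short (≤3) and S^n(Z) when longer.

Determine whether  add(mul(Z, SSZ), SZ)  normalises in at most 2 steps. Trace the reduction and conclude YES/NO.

  start: add(mul(Z, SSZ), SZ)
  [1] add(Z, SZ)
  [2] SZ

Answer: YES — reaches normal form SZ in 2 ≤ 2 steps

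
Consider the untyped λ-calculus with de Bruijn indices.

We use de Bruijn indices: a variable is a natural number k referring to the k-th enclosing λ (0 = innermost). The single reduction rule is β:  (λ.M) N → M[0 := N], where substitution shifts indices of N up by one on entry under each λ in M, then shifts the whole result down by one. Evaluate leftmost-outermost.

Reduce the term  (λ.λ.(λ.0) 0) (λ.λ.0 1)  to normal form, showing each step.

  start: (λ.λ.(λ.0) 0) (λ.λ.0 1)
  step 1: λ.(λ.0) 0
  step 2: λ.0

Answer: normal form = λ.0  (in 2 steps)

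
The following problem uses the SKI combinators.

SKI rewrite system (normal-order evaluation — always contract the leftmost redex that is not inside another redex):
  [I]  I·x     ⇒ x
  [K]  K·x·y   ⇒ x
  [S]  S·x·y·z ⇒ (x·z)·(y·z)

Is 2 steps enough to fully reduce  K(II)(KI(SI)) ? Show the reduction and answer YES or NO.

Answer: YES — reaches normal form I in 2 ≤ 2 steps

Derivation:
  start: K(II)(KI(SI))
  step 1: II
  step 2: I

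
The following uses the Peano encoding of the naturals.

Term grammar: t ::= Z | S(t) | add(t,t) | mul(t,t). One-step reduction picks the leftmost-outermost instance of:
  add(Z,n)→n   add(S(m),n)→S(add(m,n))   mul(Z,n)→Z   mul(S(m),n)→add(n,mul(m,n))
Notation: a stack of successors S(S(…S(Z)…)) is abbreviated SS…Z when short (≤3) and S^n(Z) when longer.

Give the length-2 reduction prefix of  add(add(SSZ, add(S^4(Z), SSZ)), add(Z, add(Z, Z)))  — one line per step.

Answer: after 2 steps: S(add(add(SZ, add(S^4(Z), SSZ)), add(Z, add(Z, Z))))

Derivation:
  start: add(add(SSZ, add(S^4(Z), SSZ)), add(Z, add(Z, Z)))
  step 1: add(S(add(SZ, add(S^4(Z), SSZ))), add(Z, add(Z, Z)))
  step 2: S(add(add(SZ, add(S^4(Z), SSZ)), add(Z, add(Z, Z))))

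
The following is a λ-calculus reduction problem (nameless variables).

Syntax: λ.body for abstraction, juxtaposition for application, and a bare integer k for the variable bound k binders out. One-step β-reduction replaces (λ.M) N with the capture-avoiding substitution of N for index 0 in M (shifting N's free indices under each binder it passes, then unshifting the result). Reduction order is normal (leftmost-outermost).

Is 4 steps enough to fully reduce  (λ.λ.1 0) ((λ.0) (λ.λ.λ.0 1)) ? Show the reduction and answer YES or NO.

  start: (λ.λ.1 0) ((λ.0) (λ.λ.λ.0 1))
  step 1: λ.(λ.0) (λ.λ.λ.0 1) 0
  step 2: λ.(λ.λ.λ.0 1) 0
  step 3: λ.λ.λ.0 1

Answer: YES — reaches normal form λ.λ.λ.0 1 in 3 ≤ 4 steps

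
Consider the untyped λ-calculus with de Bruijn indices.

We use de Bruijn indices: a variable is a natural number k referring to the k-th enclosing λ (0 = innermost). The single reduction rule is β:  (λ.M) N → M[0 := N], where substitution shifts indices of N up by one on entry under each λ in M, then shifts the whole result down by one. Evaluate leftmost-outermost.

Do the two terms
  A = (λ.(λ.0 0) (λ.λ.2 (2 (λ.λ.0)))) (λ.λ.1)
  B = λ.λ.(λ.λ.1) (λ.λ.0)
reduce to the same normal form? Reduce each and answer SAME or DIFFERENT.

Answer: SAME — A ⇓ λ.λ.λ.λ.λ.0, B ⇓ λ.λ.λ.λ.λ.0

Reduction:
Term A:
  start: (λ.(λ.0 0) (λ.λ.2 (2 (λ.λ.0)))) (λ.λ.1)
  →1  (λ.0 0) (λ.λ.(λ.λ.1) ((λ.λ.1) (λ.λ.0)))
  →2  (λ.λ.(λ.λ.1) ((λ.λ.1) (λ.λ.0))) (λ.λ.(λ.λ.1) ((λ.λ.1) (λ.λ.0)))
  →3  λ.(λ.λ.1) ((λ.λ.1) (λ.λ.0))
  →4  λ.λ.(λ.λ.1) (λ.λ.0)
  →5  λ.λ.λ.λ.λ.0

Term B:
  start: λ.λ.(λ.λ.1) (λ.λ.0)
  →1  λ.λ.λ.λ.λ.0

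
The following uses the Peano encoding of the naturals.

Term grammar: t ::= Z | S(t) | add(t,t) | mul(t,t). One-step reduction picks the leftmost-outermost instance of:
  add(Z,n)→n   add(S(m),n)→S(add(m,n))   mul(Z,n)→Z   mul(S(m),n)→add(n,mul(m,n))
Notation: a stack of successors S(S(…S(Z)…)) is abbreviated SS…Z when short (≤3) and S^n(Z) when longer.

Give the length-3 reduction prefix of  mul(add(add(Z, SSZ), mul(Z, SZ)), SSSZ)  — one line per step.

  start: mul(add(add(Z, SSZ), mul(Z, SZ)), SSSZ)
  [1] mul(add(SSZ, mul(Z, SZ)), SSSZ)
  [2] mul(S(add(SZ, mul(Z, SZ))), SSSZ)
  [3] add(SSSZ, mul(add(SZ, mul(Z, SZ)), SSSZ))

Answer: after 3 steps: add(SSSZ, mul(add(SZ, mul(Z, SZ)), SSSZ))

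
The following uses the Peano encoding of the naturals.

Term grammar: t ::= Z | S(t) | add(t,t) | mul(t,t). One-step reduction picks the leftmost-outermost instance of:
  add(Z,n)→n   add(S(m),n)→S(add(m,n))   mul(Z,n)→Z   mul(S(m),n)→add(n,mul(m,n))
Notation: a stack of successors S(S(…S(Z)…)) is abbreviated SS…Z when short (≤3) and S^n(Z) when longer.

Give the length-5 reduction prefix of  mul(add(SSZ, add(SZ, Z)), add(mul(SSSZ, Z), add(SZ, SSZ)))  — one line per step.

Answer: after 5 steps: add(add(add(Z, mul(SZ, Z)), add(SZ, SSZ)), mul(add(SZ, add(SZ, Z)), add(mul(SSSZ, Z), add(SZ, SSZ))))

Derivation:
  start: mul(add(SSZ, add(SZ, Z)), add(mul(SSSZ, Z), add(SZ, SSZ)))
  step 1: mul(S(add(SZ, add(SZ, Z))), add(mul(SSSZ, Z), add(SZ, SSZ)))
  step 2: add(add(mul(SSSZ, Z), add(SZ, SSZ)), mul(add(SZ, add(SZ, Z)), add(mul(SSSZ, Z), add(SZ, SSZ))))
  step 3: add(add(add(Z, mul(SSZ, Z)), add(SZ, SSZ)), mul(add(SZ, add(SZ, Z)), add(mul(SSSZ, Z), add(SZ, SSZ))))
  step 4: add(add(mul(SSZ, Z), add(SZ, SSZ)), mul(add(SZ, add(SZ, Z)), add(mul(SSSZ, Z), add(SZ, SSZ))))
  step 5: add(add(add(Z, mul(SZ, Z)), add(SZ, SSZ)), mul(add(SZ, add(SZ, Z)), add(mul(SSSZ, Z), add(SZ, SSZ))))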